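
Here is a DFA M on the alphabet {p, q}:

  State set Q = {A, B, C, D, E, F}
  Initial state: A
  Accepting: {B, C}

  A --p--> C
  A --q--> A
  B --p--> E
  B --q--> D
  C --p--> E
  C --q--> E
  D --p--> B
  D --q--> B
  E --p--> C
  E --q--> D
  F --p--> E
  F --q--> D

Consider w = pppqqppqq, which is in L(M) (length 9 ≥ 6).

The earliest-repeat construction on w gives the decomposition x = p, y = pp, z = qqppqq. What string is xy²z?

xy^2z = p·pp·pp·qqppqq = pppppqqppqq.
Reading y = pp takes M from C back to C, so after x·y·y the machine is still in C, and z then leads to the accepting state B. Hence pppppqqppqq ∈ L(M).

pppppqqppqq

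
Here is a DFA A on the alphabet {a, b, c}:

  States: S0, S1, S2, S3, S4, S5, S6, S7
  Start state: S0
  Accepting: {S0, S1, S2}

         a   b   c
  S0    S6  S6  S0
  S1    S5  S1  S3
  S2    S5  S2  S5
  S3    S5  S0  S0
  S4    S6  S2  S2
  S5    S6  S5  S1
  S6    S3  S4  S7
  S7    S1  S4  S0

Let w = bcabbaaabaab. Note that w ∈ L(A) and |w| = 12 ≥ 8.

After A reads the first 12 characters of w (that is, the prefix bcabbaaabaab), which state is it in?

S0

State sequence: S0 -b-> S6 -c-> S7 -a-> S1 -b-> S1 -b-> S1 -a-> S5 -a-> S6 -a-> S3 -b-> S0 -a-> S6 -a-> S3 -b-> S0

After reading 12 characters, A is in state S0.
(This kind of state-tracing is the core of the pumping-lemma construction: with 8 states, pigeonhole forces a repeat within the first 8 steps.)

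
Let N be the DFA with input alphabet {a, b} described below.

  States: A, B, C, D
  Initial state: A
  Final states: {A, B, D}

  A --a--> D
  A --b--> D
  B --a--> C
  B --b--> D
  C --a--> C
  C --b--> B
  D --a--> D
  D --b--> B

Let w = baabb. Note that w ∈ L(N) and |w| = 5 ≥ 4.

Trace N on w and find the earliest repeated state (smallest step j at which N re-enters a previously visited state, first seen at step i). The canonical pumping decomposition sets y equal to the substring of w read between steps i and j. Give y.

a

Run of N on w = b a a b b:
  step 0: A  (start)
  step 1: D  (read b: A→D)
  step 2: D  (read a: D→D)   ← first repeat (D seen earlier)
  step 3: D  (read a: D→D)
  step 4: B  (read b: D→B)
  step 5: D  (read b: B→D)

So i = 1, j = 2, giving x = w[0:1] = b, y = w[1:2] = a, z = w[2:5] = abb.
Check: |xy| = 2 ≤ 4 and |y| = 1 ≥ 1. Reading y takes N from D back to D, so every xyⁱz is accepted.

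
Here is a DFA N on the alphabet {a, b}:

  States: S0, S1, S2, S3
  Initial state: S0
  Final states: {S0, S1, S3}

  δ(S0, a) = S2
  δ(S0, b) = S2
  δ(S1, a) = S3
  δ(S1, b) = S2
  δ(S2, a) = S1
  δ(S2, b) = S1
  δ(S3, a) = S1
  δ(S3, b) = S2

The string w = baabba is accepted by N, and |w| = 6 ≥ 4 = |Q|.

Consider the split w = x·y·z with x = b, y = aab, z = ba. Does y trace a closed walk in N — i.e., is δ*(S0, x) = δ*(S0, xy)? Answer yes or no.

Run of N on the first 4 characters of w = b a a b:
  step 0: S0  (start)
  step 1: S2  (read b: S0→S2)
  step 2: S1  (read a: S2→S1)
  step 3: S3  (read a: S1→S3)
  step 4: S2  (read b: S3→S2)

After x (step 1): S2. After xy (step 4): S2.
They match, so y = aab drives N around a cycle from S2 back to itself; pumping y any number of times keeps N in S2 before reading z, and xyⁱz ∈ L(N) for every i ≥ 0.

yes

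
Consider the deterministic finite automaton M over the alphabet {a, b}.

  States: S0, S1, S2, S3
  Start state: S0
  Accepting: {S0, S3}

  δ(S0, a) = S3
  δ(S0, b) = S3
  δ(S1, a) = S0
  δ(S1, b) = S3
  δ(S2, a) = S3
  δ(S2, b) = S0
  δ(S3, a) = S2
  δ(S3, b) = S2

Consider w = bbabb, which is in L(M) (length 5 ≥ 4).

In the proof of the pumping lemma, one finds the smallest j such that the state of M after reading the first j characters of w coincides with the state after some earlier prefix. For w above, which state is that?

S3

Run of M on w = b b a b b:
  step 0: S0  (start)
  step 1: S3  (read b: S0→S3)
  step 2: S2  (read b: S3→S2)
  step 3: S3  (read a: S2→S3)   ← first repeat (S3 seen earlier)
  step 4: S2  (read b: S3→S2)
  step 5: S0  (read b: S2→S0)

The earliest repeat is at step j = 3: M is in S3, which it already visited at step i = 1.
With |Q| = 4, pigeonhole forces a state repeat no later than step 4; the substring read between the first and second visits to that state can be pumped.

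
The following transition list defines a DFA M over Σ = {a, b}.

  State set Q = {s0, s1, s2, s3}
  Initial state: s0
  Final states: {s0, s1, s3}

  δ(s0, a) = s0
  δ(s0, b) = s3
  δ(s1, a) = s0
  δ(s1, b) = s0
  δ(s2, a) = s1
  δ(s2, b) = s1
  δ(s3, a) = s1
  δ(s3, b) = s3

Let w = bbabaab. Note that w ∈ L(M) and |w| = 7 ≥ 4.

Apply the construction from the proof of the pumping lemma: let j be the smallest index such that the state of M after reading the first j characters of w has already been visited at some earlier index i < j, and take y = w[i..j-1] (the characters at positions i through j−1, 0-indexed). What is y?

State sequence: s0 -b-> s3 -b-> s3 -a-> s1 -b-> s0 -a-> s0 -a-> s0 -b-> s3
First repeat at step 2: s3 was already visited.

So i = 1, j = 2, giving x = w[0:1] = b, y = w[1:2] = b, z = w[2:7] = abaab.
Check: |xy| = 2 ≤ 4 and |y| = 1 ≥ 1. Reading y takes M from s3 back to s3, so every xyⁱz is accepted.
Since M has 4 states, any run of length ≥ 4 visits 4+1 states, so by pigeonhole some state repeats within the first 4 steps — that repeat gives the pumpable loop.

b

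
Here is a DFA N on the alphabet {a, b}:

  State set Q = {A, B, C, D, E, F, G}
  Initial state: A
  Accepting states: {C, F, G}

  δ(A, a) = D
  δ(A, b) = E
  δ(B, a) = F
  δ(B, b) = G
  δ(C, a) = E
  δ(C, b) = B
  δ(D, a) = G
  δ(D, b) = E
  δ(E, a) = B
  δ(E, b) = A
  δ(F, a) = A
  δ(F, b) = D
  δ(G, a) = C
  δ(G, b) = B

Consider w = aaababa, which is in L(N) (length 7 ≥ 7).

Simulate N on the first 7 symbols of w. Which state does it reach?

Run of N on the first 7 characters of w = a a a b a b a:
  step 0: A  (start)
  step 1: D  (read a: A→D)
  step 2: G  (read a: D→G)
  step 3: C  (read a: G→C)
  step 4: B  (read b: C→B)
  step 5: F  (read a: B→F)
  step 6: D  (read b: F→D)
  step 7: G  (read a: D→G)

After reading 7 characters, N is in state G.

G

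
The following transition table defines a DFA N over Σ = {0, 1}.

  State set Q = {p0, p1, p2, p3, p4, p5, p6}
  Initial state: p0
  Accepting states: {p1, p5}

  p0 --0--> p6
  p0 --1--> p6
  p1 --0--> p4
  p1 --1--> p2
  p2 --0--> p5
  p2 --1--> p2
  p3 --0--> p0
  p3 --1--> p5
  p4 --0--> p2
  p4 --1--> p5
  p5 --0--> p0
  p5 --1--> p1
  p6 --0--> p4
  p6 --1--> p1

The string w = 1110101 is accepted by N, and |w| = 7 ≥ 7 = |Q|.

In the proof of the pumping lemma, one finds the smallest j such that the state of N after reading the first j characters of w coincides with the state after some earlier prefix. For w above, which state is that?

Run of N on w = 1 1 1 0 1 0 1:
  step 0: p0  (start)
  step 1: p6  (read 1: p0→p6)
  step 2: p1  (read 1: p6→p1)
  step 3: p2  (read 1: p1→p2)
  step 4: p5  (read 0: p2→p5)
  step 5: p1  (read 1: p5→p1)   ← first repeat (p1 seen earlier)
  step 6: p4  (read 0: p1→p4)
  step 7: p5  (read 1: p4→p5)

The earliest repeat is at step j = 5: N is in p1, which it already visited at step i = 2.
The DFA has 7 states, so the proof of the pumping lemma guarantees a repeated state among the first 7+1 visited; the segment between the two visits is the pumpable y.

p1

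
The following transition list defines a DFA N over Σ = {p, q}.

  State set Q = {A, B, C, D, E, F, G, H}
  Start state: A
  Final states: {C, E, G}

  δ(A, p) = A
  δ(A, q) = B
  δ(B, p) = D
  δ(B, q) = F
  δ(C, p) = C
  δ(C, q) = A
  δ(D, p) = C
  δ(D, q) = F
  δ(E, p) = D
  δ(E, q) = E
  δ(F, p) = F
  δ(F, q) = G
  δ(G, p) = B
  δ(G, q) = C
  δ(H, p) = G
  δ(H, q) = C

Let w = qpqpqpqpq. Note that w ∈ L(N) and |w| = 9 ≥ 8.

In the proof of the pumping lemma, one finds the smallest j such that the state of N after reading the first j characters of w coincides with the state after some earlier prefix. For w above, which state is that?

F

Run of N on w = q p q p q p q p q:
  step 0: A  (start)
  step 1: B  (read q: A→B)
  step 2: D  (read p: B→D)
  step 3: F  (read q: D→F)
  step 4: F  (read p: F→F)   ← first repeat (F seen earlier)
  step 5: G  (read q: F→G)
  step 6: B  (read p: G→B)
  step 7: F  (read q: B→F)
  step 8: F  (read p: F→F)
  step 9: G  (read q: F→G)

The earliest repeat is at step j = 4: N is in F, which it already visited at step i = 3.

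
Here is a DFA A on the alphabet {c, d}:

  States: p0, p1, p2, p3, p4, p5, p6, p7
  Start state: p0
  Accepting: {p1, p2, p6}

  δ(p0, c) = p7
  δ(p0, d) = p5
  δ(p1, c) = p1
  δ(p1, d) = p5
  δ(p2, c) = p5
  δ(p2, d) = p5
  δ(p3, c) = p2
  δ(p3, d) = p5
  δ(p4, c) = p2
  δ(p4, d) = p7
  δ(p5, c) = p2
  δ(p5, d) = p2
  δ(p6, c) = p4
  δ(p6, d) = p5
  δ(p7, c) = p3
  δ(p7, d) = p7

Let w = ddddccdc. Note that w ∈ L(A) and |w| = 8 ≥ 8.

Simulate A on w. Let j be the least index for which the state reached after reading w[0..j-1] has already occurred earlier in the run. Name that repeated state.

p5

Run of A on w = d d d d c c d c:
  step 0: p0  (start)
  step 1: p5  (read d: p0→p5)
  step 2: p2  (read d: p5→p2)
  step 3: p5  (read d: p2→p5)   ← first repeat (p5 seen earlier)
  step 4: p2  (read d: p5→p2)
  step 5: p5  (read c: p2→p5)
  step 6: p2  (read c: p5→p2)
  step 7: p5  (read d: p2→p5)
  step 8: p2  (read c: p5→p2)

The earliest repeat is at step j = 3: A is in p5, which it already visited at step i = 1.
The DFA has 8 states, so the proof of the pumping lemma guarantees a repeated state among the first 8+1 visited; the segment between the two visits is the pumpable y.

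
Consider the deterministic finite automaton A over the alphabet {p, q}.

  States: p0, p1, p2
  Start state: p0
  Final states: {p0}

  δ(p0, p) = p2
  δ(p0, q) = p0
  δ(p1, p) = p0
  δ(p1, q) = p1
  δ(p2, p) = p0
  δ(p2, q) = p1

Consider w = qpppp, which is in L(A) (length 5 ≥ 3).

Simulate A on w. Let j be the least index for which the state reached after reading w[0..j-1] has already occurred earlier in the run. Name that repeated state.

State sequence: p0 -q-> p0 -p-> p2 -p-> p0 -p-> p2 -p-> p0
First repeat at step 1: p0 was already visited.

The earliest repeat is at step j = 1: A is in p0, which it already visited at step i = 0.

p0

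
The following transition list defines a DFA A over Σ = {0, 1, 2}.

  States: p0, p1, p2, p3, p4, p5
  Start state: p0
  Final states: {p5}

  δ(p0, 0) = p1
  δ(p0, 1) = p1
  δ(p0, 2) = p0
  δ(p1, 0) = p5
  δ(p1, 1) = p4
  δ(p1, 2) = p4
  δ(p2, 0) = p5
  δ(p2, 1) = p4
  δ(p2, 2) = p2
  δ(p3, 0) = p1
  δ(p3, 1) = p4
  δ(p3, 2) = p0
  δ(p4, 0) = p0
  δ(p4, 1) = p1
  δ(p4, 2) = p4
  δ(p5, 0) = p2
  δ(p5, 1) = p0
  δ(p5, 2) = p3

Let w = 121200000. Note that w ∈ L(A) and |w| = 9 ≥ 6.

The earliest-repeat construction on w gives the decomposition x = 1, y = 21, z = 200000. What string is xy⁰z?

xy⁰z = xz = 1·200000 = 1200000.
Reading y = 21 takes A from p1 back to p1, so after x the machine is still in p1, and z then leads to the accepting state p5. Hence 1200000 ∈ L(A).

1200000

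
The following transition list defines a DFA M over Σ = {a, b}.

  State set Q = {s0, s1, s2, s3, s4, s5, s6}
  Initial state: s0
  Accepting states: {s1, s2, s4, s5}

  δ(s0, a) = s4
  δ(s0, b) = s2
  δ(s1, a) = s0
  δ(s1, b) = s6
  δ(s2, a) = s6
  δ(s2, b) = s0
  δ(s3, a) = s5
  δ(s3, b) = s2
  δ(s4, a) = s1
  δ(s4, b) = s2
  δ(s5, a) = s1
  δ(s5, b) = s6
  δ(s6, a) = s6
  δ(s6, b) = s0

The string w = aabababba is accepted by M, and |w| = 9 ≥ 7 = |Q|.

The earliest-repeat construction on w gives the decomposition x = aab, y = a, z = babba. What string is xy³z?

aabaaababba

xy^3z = aab·a·a·a·babba = aabaaababba.
Reading y = a takes M from s6 back to s6, so after x·y·y·y the machine is still in s6, and z then leads to the accepting state s4. Hence aabaaababba ∈ L(M).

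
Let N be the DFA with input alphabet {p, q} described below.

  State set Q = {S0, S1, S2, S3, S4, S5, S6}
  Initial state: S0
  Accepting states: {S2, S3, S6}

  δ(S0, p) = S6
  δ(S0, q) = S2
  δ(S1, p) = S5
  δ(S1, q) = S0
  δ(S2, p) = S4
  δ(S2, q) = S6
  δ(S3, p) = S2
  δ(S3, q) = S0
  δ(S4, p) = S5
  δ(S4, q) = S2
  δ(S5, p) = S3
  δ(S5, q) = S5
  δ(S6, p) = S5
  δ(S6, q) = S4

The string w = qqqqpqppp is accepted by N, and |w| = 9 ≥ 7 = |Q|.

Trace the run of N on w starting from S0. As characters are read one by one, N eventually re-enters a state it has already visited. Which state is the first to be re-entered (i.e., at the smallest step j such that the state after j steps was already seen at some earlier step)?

Run of N on w = q q q q p q p p p:
  step 0: S0  (start)
  step 1: S2  (read q: S0→S2)
  step 2: S6  (read q: S2→S6)
  step 3: S4  (read q: S6→S4)
  step 4: S2  (read q: S4→S2)   ← first repeat (S2 seen earlier)
  step 5: S4  (read p: S2→S4)
  step 6: S2  (read q: S4→S2)
  step 7: S4  (read p: S2→S4)
  step 8: S5  (read p: S4→S5)
  step 9: S3  (read p: S5→S3)

The earliest repeat is at step j = 4: N is in S2, which it already visited at step i = 1.
Pumping length from the standard proof: p = 7 (the number of states). The repeated state found above gives |xy| = j ≤ 7 and |y| = j − i ≥ 1.

S2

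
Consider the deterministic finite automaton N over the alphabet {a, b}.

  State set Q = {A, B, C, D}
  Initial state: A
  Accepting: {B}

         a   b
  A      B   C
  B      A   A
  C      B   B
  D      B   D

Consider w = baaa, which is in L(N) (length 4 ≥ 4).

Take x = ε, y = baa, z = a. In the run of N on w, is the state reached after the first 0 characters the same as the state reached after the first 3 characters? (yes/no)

State sequence: A -b-> C -a-> B -a-> A

After x (step 0): A. After xy (step 3): A.
They match, so y = baa drives N around a cycle from A back to itself; pumping y any number of times keeps N in A before reading z, and xyⁱz ∈ L(N) for every i ≥ 0.

yes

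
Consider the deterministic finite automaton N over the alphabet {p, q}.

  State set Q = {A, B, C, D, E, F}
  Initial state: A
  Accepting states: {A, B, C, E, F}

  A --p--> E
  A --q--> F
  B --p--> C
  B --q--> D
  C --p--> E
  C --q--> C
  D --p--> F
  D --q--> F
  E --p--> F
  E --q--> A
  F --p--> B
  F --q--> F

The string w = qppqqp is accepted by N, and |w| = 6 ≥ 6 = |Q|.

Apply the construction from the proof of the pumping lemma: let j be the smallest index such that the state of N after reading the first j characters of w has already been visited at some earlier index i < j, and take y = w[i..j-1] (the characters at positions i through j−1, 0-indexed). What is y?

Run of N on w = q p p q q p:
  step 0: A  (start)
  step 1: F  (read q: A→F)
  step 2: B  (read p: F→B)
  step 3: C  (read p: B→C)
  step 4: C  (read q: C→C)   ← first repeat (C seen earlier)
  step 5: C  (read q: C→C)
  step 6: E  (read p: C→E)

So i = 3, j = 4, giving x = w[0:3] = qpp, y = w[3:4] = q, z = w[4:6] = qp.
Check: |xy| = 4 ≤ 6 and |y| = 1 ≥ 1. Reading y takes N from C back to C, so every xyⁱz is accepted.

q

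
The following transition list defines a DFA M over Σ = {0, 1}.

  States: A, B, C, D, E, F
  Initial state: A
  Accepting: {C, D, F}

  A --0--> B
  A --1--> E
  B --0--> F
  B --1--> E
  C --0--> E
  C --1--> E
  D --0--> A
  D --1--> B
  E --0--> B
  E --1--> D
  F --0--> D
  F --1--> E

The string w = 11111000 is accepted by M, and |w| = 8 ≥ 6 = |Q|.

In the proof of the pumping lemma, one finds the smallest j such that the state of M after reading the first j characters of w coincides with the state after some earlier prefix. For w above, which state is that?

State sequence: A -1-> E -1-> D -1-> B -1-> E -1-> D -0-> A -0-> B -0-> F
First repeat at step 4: E was already visited.

The earliest repeat is at step j = 4: M is in E, which it already visited at step i = 1.

E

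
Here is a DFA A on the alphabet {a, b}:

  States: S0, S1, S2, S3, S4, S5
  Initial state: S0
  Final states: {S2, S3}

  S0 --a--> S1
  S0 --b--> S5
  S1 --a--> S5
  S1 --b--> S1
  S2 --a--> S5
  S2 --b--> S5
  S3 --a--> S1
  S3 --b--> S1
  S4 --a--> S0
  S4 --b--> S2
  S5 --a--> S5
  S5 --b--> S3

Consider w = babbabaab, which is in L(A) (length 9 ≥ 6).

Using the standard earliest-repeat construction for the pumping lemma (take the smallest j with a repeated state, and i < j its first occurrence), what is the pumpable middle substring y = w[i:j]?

a

Run of A on w = b a b b a b a a b:
  step 0: S0  (start)
  step 1: S5  (read b: S0→S5)
  step 2: S5  (read a: S5→S5)   ← first repeat (S5 seen earlier)
  step 3: S3  (read b: S5→S3)
  step 4: S1  (read b: S3→S1)
  step 5: S5  (read a: S1→S5)
  step 6: S3  (read b: S5→S3)
  step 7: S1  (read a: S3→S1)
  step 8: S5  (read a: S1→S5)
  step 9: S3  (read b: S5→S3)

So i = 1, j = 2, giving x = w[0:1] = b, y = w[1:2] = a, z = w[2:9] = bbabaab.
Check: |xy| = 2 ≤ 6 and |y| = 1 ≥ 1. Reading y takes A from S5 back to S5, so every xyⁱz is accepted.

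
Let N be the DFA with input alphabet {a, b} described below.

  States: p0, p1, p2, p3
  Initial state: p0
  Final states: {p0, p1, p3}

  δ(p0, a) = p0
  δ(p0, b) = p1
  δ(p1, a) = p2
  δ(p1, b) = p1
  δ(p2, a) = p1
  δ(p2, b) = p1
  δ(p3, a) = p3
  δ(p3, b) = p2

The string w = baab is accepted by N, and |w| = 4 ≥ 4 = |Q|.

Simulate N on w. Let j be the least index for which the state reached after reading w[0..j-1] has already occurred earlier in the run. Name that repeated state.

p1

Run of N on w = b a a b:
  step 0: p0  (start)
  step 1: p1  (read b: p0→p1)
  step 2: p2  (read a: p1→p2)
  step 3: p1  (read a: p2→p1)   ← first repeat (p1 seen earlier)
  step 4: p1  (read b: p1→p1)

The earliest repeat is at step j = 3: N is in p1, which it already visited at step i = 1.
With |Q| = 4, pigeonhole forces a state repeat no later than step 4; the substring read between the first and second visits to that state can be pumped.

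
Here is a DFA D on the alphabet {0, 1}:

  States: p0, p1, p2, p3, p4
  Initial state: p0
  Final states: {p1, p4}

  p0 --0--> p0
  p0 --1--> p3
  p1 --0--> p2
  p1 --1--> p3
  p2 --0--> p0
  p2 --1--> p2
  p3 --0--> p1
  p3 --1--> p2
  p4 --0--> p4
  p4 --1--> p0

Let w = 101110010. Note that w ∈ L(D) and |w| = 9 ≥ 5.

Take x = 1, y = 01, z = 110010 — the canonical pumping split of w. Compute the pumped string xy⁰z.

1110010

xy⁰z = xz = 1·110010 = 1110010.
Reading y = 01 takes D from p3 back to p3, so after x the machine is still in p3, and z then leads to the accepting state p1. Hence 1110010 ∈ L(D).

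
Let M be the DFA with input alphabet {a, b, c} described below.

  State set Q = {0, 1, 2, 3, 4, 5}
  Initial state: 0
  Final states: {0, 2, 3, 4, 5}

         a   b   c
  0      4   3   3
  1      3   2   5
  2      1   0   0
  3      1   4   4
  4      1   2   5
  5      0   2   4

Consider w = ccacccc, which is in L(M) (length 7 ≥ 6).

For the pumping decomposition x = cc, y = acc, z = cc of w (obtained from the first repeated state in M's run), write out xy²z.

ccaccacccc

xy^2z = cc·acc·acc·cc = ccaccacccc.
Reading y = acc takes M from 4 back to 4, so after x·y·y the machine is still in 4, and z then leads to the accepting state 4. Hence ccaccacccc ∈ L(M).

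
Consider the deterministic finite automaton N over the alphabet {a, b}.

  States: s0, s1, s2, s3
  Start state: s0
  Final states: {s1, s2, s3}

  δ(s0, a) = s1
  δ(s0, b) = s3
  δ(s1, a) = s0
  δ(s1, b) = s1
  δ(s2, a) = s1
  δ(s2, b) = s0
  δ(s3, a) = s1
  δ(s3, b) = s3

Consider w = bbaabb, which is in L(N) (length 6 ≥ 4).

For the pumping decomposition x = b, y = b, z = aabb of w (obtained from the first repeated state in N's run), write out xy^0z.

baabb

xy⁰z = xz = b·aabb = baabb.
Reading y = b takes N from s3 back to s3, so after x the machine is still in s3, and z then leads to the accepting state s3. Hence baabb ∈ L(N).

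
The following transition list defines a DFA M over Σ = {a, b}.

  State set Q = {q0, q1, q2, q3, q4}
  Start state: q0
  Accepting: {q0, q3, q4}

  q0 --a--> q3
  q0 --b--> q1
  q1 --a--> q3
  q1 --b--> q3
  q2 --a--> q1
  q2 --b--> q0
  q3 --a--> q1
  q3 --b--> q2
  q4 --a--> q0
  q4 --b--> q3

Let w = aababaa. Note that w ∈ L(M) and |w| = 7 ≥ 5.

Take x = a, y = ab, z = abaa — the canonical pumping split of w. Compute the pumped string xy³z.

xy^3z = a·ab·ab·ab·abaa = aababababaa.
Reading y = ab takes M from q3 back to q3, so after x·y·y·y the machine is still in q3, and z then leads to the accepting state q3. Hence aababababaa ∈ L(M).

aababababaa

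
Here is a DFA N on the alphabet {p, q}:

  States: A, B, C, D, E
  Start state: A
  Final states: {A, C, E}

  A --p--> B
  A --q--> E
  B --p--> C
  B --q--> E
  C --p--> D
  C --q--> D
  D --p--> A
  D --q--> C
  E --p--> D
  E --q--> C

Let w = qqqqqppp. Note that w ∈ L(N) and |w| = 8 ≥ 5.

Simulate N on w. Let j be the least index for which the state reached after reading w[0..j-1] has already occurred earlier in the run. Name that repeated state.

Run of N on w = q q q q q p p p:
  step 0: A  (start)
  step 1: E  (read q: A→E)
  step 2: C  (read q: E→C)
  step 3: D  (read q: C→D)
  step 4: C  (read q: D→C)   ← first repeat (C seen earlier)
  step 5: D  (read q: C→D)
  step 6: A  (read p: D→A)
  step 7: B  (read p: A→B)
  step 8: C  (read p: B→C)

The earliest repeat is at step j = 4: N is in C, which it already visited at step i = 2.
With |Q| = 5, pigeonhole forces a state repeat no later than step 5; the substring read between the first and second visits to that state can be pumped.

C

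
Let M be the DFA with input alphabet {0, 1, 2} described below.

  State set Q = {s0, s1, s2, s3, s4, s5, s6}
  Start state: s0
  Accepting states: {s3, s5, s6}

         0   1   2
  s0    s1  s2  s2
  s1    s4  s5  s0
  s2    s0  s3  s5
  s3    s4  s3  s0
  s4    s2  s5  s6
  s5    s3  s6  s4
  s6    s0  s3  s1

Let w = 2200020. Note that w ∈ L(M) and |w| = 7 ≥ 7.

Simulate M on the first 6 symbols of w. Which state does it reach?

s5

Run of M on the first 6 characters of w = 2 2 0 0 0 2:
  step 0: s0  (start)
  step 1: s2  (read 2: s0→s2)
  step 2: s5  (read 2: s2→s5)
  step 3: s3  (read 0: s5→s3)
  step 4: s4  (read 0: s3→s4)
  step 5: s2  (read 0: s4→s2)
  step 6: s5  (read 2: s2→s5)

After reading 6 characters, M is in state s5.
(This kind of state-tracing is the core of the pumping-lemma construction: with 7 states, pigeonhole forces a repeat within the first 7 steps.)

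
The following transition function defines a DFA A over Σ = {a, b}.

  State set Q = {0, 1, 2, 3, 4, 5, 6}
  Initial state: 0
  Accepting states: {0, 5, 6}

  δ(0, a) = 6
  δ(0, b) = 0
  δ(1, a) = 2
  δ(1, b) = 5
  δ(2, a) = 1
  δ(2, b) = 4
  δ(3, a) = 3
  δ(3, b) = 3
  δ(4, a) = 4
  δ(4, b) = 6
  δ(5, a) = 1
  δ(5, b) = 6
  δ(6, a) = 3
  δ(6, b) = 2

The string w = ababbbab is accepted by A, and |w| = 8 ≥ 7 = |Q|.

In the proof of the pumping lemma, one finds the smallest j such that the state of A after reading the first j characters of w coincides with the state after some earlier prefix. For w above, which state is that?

6

Run of A on w = a b a b b b a b:
  step 0: 0  (start)
  step 1: 6  (read a: 0→6)
  step 2: 2  (read b: 6→2)
  step 3: 1  (read a: 2→1)
  step 4: 5  (read b: 1→5)
  step 5: 6  (read b: 5→6)   ← first repeat (6 seen earlier)
  step 6: 2  (read b: 6→2)
  step 7: 1  (read a: 2→1)
  step 8: 5  (read b: 1→5)

The earliest repeat is at step j = 5: A is in 6, which it already visited at step i = 1.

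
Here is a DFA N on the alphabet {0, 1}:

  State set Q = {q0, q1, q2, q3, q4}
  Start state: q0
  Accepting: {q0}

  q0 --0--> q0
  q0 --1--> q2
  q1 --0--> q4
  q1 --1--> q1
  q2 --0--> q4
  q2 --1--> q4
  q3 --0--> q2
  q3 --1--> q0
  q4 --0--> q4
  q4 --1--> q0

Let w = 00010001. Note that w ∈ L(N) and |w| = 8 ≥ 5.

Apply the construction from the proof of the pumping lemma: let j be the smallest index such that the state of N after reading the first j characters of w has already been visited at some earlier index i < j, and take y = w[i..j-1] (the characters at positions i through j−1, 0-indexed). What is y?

0

State sequence: q0 -0-> q0 -0-> q0 -0-> q0 -1-> q2 -0-> q4 -0-> q4 -0-> q4 -1-> q0
First repeat at step 1: q0 was already visited.

So i = 0, j = 1, giving x = w[0:0] = ε, y = w[0:1] = 0, z = w[1:8] = 0010001.
Check: |xy| = 1 ≤ 5 and |y| = 1 ≥ 1. Reading y takes N from q0 back to q0, so every xyⁱz is accepted.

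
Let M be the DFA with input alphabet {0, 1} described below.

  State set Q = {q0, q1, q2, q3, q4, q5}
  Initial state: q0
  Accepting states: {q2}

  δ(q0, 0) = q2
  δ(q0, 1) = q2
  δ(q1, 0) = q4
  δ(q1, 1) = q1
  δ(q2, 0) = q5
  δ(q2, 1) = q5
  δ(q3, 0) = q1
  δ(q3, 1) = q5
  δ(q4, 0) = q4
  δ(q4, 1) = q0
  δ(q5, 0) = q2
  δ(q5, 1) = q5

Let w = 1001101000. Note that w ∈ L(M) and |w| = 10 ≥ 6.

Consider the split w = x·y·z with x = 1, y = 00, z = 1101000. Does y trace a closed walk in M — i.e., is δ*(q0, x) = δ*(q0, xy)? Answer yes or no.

yes

Run of M on the first 3 characters of w = 1 0 0:
  step 0: q0  (start)
  step 1: q2  (read 1: q0→q2)
  step 2: q5  (read 0: q2→q5)
  step 3: q2  (read 0: q5→q2)

After x (step 1): q2. After xy (step 3): q2.
They match, so y = 00 drives M around a cycle from q2 back to itself; pumping y any number of times keeps M in q2 before reading z, and xyⁱz ∈ L(M) for every i ≥ 0.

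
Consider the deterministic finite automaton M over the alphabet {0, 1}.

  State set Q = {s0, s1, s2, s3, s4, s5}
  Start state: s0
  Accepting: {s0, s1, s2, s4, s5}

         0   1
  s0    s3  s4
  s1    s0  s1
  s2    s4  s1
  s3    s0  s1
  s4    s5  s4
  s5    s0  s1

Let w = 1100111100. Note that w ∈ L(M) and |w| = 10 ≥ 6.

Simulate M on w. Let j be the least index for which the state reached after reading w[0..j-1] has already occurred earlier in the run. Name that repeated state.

State sequence: s0 -1-> s4 -1-> s4 -0-> s5 -0-> s0 -1-> s4 -1-> s4 -1-> s4 -1-> s4 -0-> s5 -0-> s0
First repeat at step 2: s4 was already visited.

The earliest repeat is at step j = 2: M is in s4, which it already visited at step i = 1.
The DFA has 6 states, so the proof of the pumping lemma guarantees a repeated state among the first 6+1 visited; the segment between the two visits is the pumpable y.

s4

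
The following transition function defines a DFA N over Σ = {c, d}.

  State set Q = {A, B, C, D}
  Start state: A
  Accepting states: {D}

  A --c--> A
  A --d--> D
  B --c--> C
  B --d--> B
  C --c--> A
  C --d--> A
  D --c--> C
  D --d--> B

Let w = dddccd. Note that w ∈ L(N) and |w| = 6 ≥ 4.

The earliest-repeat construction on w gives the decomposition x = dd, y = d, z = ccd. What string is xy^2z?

ddddccd

xy^2z = dd·d·d·ccd = ddddccd.
Reading y = d takes N from B back to B, so after x·y·y the machine is still in B, and z then leads to the accepting state D. Hence ddddccd ∈ L(N).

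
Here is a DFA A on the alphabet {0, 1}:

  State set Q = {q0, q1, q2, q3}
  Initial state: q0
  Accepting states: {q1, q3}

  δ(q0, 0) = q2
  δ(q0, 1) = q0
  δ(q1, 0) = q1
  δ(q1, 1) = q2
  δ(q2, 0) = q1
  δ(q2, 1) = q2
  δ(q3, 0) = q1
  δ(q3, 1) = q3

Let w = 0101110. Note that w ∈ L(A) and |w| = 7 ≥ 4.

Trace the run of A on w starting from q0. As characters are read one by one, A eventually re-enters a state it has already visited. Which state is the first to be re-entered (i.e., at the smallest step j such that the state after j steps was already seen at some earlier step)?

q2

Run of A on w = 0 1 0 1 1 1 0:
  step 0: q0  (start)
  step 1: q2  (read 0: q0→q2)
  step 2: q2  (read 1: q2→q2)   ← first repeat (q2 seen earlier)
  step 3: q1  (read 0: q2→q1)
  step 4: q2  (read 1: q1→q2)
  step 5: q2  (read 1: q2→q2)
  step 6: q2  (read 1: q2→q2)
  step 7: q1  (read 0: q2→q1)

The earliest repeat is at step j = 2: A is in q2, which it already visited at step i = 1.
Since A has 4 states, any run of length ≥ 4 visits 4+1 states, so by pigeonhole some state repeats within the first 4 steps — that repeat gives the pumpable loop.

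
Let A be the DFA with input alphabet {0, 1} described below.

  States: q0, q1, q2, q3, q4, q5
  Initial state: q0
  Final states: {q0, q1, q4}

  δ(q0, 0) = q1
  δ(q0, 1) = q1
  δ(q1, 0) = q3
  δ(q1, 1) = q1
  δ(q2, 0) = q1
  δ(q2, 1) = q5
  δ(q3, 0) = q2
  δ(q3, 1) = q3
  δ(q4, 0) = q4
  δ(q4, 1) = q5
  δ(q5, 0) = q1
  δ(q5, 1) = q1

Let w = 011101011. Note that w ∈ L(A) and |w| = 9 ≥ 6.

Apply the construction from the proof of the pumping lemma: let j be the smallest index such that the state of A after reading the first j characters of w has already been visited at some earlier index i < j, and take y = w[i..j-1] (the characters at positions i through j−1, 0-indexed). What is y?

Run of A on w = 0 1 1 1 0 1 0 1 1:
  step 0: q0  (start)
  step 1: q1  (read 0: q0→q1)
  step 2: q1  (read 1: q1→q1)   ← first repeat (q1 seen earlier)
  step 3: q1  (read 1: q1→q1)
  step 4: q1  (read 1: q1→q1)
  step 5: q3  (read 0: q1→q3)
  step 6: q3  (read 1: q3→q3)
  step 7: q2  (read 0: q3→q2)
  step 8: q5  (read 1: q2→q5)
  step 9: q1  (read 1: q5→q1)

So i = 1, j = 2, giving x = w[0:1] = 0, y = w[1:2] = 1, z = w[2:9] = 1101011.
Check: |xy| = 2 ≤ 6 and |y| = 1 ≥ 1. Reading y takes A from q1 back to q1, so every xyⁱz is accepted.
Since A has 6 states, any run of length ≥ 6 visits 6+1 states, so by pigeonhole some state repeats within the first 6 steps — that repeat gives the pumpable loop.

1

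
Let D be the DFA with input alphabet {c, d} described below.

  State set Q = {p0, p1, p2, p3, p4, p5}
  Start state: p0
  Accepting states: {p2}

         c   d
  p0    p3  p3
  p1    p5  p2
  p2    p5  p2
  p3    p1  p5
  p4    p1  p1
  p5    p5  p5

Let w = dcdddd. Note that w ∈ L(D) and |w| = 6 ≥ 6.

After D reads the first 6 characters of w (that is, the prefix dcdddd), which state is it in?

p2

State sequence: p0 -d-> p3 -c-> p1 -d-> p2 -d-> p2 -d-> p2 -d-> p2

After reading 6 characters, D is in state p2.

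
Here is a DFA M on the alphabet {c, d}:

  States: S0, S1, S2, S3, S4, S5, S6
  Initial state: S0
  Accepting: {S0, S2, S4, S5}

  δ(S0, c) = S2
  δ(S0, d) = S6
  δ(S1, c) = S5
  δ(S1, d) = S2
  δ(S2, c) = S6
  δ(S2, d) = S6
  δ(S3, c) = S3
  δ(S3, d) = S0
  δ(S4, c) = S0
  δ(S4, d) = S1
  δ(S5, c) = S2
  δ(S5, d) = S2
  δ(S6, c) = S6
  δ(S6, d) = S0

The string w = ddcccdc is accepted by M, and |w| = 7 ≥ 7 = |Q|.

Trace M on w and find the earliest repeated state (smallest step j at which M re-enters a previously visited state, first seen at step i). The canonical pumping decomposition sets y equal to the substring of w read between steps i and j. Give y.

Run of M on w = d d c c c d c:
  step 0: S0  (start)
  step 1: S6  (read d: S0→S6)
  step 2: S0  (read d: S6→S0)   ← first repeat (S0 seen earlier)
  step 3: S2  (read c: S0→S2)
  step 4: S6  (read c: S2→S6)
  step 5: S6  (read c: S6→S6)
  step 6: S0  (read d: S6→S0)
  step 7: S2  (read c: S0→S2)

So i = 0, j = 2, giving x = w[0:0] = ε, y = w[0:2] = dd, z = w[2:7] = cccdc.
Check: |xy| = 2 ≤ 7 and |y| = 2 ≥ 1. Reading y takes M from S0 back to S0, so every xyⁱz is accepted.
Pumping length from the standard proof: p = 7 (the number of states). The repeated state found above gives |xy| = j ≤ 7 and |y| = j − i ≥ 1.

dd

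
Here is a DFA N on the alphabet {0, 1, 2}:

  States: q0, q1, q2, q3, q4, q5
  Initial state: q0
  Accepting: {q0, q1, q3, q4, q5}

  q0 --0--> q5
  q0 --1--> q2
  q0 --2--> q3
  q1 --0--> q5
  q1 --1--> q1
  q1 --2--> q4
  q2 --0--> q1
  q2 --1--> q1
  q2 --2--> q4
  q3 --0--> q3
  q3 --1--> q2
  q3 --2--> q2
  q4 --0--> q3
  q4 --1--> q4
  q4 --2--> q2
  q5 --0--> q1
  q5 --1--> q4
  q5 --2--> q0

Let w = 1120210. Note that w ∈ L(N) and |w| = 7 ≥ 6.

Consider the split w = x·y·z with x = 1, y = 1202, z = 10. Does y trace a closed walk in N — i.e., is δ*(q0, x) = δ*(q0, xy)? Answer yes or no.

yes

State sequence: q0 -1-> q2 -1-> q1 -2-> q4 -0-> q3 -2-> q2

After x (step 1): q2. After xy (step 5): q2.
They match, so y = 1202 drives N around a cycle from q2 back to itself; pumping y any number of times keeps N in q2 before reading z, and xyⁱz ∈ L(N) for every i ≥ 0.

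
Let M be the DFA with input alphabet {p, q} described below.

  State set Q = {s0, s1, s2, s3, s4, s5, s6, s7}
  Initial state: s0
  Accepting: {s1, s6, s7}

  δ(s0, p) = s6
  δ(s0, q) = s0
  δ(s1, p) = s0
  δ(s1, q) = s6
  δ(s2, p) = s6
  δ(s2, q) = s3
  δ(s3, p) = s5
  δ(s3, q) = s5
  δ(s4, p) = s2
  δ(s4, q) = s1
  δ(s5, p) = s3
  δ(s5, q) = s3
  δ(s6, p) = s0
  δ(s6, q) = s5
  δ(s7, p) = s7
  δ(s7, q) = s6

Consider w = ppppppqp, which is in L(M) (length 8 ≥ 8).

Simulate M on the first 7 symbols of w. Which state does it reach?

s0

State sequence: s0 -p-> s6 -p-> s0 -p-> s6 -p-> s0 -p-> s6 -p-> s0 -q-> s0

After reading 7 characters, M is in state s0.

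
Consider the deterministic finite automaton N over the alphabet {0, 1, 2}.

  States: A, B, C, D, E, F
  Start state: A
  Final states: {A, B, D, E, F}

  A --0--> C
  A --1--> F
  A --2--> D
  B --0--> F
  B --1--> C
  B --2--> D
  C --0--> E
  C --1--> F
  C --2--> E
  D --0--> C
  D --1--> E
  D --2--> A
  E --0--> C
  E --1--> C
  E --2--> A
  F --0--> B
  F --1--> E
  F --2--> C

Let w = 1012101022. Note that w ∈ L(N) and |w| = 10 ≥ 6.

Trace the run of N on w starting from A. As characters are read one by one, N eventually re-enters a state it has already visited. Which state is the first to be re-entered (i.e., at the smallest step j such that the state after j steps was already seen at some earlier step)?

C

Run of N on w = 1 0 1 2 1 0 1 0 2 2:
  step 0: A  (start)
  step 1: F  (read 1: A→F)
  step 2: B  (read 0: F→B)
  step 3: C  (read 1: B→C)
  step 4: E  (read 2: C→E)
  step 5: C  (read 1: E→C)   ← first repeat (C seen earlier)
  step 6: E  (read 0: C→E)
  step 7: C  (read 1: E→C)
  step 8: E  (read 0: C→E)
  step 9: A  (read 2: E→A)
  step 10: D  (read 2: A→D)

The earliest repeat is at step j = 5: N is in C, which it already visited at step i = 3.
The DFA has 6 states, so the proof of the pumping lemma guarantees a repeated state among the first 6+1 visited; the segment between the two visits is the pumpable y.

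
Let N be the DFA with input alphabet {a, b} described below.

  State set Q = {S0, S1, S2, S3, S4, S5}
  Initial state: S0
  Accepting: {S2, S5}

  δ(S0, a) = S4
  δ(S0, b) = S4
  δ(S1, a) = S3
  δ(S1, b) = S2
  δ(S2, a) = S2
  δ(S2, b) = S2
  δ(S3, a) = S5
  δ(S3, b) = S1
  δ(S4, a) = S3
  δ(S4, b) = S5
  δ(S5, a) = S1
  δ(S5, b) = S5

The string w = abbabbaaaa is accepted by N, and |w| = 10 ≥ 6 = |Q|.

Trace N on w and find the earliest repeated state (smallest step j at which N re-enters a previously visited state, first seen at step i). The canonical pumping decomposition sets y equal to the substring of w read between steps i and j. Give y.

b

State sequence: S0 -a-> S4 -b-> S5 -b-> S5 -a-> S1 -b-> S2 -b-> S2 -a-> S2 -a-> S2 -a-> S2 -a-> S2
First repeat at step 3: S5 was already visited.

So i = 2, j = 3, giving x = w[0:2] = ab, y = w[2:3] = b, z = w[3:10] = abbaaaa.
Check: |xy| = 3 ≤ 6 and |y| = 1 ≥ 1. Reading y takes N from S5 back to S5, so every xyⁱz is accepted.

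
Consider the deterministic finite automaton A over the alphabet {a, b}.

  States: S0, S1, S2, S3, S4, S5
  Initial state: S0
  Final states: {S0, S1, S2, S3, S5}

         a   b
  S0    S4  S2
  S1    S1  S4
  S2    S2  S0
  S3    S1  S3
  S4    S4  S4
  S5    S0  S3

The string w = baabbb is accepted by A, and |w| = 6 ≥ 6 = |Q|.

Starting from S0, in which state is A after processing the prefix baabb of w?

Run of A on the first 5 characters of w = b a a b b:
  step 0: S0  (start)
  step 1: S2  (read b: S0→S2)
  step 2: S2  (read a: S2→S2)
  step 3: S2  (read a: S2→S2)
  step 4: S0  (read b: S2→S0)
  step 5: S2  (read b: S0→S2)

After reading 5 characters, A is in state S2.

S2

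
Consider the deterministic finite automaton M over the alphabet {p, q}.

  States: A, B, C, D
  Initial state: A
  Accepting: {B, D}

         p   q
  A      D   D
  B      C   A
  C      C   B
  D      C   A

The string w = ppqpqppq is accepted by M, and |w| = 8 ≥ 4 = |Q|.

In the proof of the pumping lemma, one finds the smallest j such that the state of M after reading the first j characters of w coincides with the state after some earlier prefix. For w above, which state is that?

Run of M on w = p p q p q p p q:
  step 0: A  (start)
  step 1: D  (read p: A→D)
  step 2: C  (read p: D→C)
  step 3: B  (read q: C→B)
  step 4: C  (read p: B→C)   ← first repeat (C seen earlier)
  step 5: B  (read q: C→B)
  step 6: C  (read p: B→C)
  step 7: C  (read p: C→C)
  step 8: B  (read q: C→B)

The earliest repeat is at step j = 4: M is in C, which it already visited at step i = 2.
Since M has 4 states, any run of length ≥ 4 visits 4+1 states, so by pigeonhole some state repeats within the first 4 steps — that repeat gives the pumpable loop.

C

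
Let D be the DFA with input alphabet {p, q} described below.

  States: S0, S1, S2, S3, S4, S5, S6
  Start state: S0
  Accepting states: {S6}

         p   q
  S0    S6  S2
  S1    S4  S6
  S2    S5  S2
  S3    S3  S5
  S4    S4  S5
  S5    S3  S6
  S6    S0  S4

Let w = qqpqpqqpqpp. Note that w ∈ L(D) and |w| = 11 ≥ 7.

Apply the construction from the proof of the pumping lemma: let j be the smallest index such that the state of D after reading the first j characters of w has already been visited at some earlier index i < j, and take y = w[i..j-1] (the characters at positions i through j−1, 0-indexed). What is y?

q

State sequence: S0 -q-> S2 -q-> S2 -p-> S5 -q-> S6 -p-> S0 -q-> S2 -q-> S2 -p-> S5 -q-> S6 -p-> S0 -p-> S6
First repeat at step 2: S2 was already visited.

So i = 1, j = 2, giving x = w[0:1] = q, y = w[1:2] = q, z = w[2:11] = pqpqqpqpp.
Check: |xy| = 2 ≤ 7 and |y| = 1 ≥ 1. Reading y takes D from S2 back to S2, so every xyⁱz is accepted.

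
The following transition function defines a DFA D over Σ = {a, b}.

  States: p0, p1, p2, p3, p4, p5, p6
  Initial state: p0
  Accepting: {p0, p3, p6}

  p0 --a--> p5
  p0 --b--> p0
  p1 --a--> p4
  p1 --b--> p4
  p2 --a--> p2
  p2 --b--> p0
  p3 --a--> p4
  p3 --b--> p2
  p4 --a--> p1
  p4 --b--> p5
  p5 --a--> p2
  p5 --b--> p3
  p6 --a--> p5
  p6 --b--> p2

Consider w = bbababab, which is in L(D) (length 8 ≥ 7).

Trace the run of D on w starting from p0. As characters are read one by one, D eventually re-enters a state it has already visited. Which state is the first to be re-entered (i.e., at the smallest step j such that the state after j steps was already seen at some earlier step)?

State sequence: p0 -b-> p0 -b-> p0 -a-> p5 -b-> p3 -a-> p4 -b-> p5 -a-> p2 -b-> p0
First repeat at step 1: p0 was already visited.

The earliest repeat is at step j = 1: D is in p0, which it already visited at step i = 0.

p0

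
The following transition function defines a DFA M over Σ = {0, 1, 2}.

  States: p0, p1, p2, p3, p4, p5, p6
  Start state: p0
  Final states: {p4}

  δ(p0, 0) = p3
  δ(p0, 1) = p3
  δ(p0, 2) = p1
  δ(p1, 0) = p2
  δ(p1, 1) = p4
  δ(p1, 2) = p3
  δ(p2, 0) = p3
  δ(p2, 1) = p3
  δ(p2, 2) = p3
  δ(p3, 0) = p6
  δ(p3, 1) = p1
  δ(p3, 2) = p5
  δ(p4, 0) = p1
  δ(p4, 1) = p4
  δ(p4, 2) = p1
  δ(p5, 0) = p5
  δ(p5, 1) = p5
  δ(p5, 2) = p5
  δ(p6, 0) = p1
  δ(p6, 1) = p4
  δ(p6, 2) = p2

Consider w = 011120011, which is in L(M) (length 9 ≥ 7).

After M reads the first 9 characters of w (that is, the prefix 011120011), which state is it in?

Run of M on the first 9 characters of w = 0 1 1 1 2 0 0 1 1:
  step 0: p0  (start)
  step 1: p3  (read 0: p0→p3)
  step 2: p1  (read 1: p3→p1)
  step 3: p4  (read 1: p1→p4)
  step 4: p4  (read 1: p4→p4)
  step 5: p1  (read 2: p4→p1)
  step 6: p2  (read 0: p1→p2)
  step 7: p3  (read 0: p2→p3)
  step 8: p1  (read 1: p3→p1)
  step 9: p4  (read 1: p1→p4)

After reading 9 characters, M is in state p4.
(This kind of state-tracing is the core of the pumping-lemma construction: with 7 states, pigeonhole forces a repeat within the first 7 steps.)

p4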